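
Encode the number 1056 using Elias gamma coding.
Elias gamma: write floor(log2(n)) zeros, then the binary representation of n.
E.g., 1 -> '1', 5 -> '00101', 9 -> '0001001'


num_bits = floor(log2(1056)) + 1 = 11
leading_zeros = num_bits - 1 = 10
binary(1056) = 10000100000

Elias gamma(1056) = '0000000000' + '10000100000' = 000000000010000100000 (21 bits)


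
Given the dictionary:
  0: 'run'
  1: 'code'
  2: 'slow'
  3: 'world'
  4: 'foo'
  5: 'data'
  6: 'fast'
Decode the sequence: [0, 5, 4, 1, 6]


Look up each index in the dictionary:
  0 -> 'run'
  5 -> 'data'
  4 -> 'foo'
  1 -> 'code'
  6 -> 'fast'

Decoded: "run data foo code fast"


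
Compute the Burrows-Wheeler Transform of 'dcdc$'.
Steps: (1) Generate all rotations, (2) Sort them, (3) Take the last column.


Rotations (sorted):
  0: $dcdc -> last char: c
  1: c$dcd -> last char: d
  2: cdc$d -> last char: d
  3: dc$dc -> last char: c
  4: dcdc$ -> last char: $


BWT = cddc$


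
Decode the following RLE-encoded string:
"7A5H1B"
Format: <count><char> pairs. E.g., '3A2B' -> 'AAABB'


Expanding each <count><char> pair:
  7A -> 'AAAAAAA'
  5H -> 'HHHHH'
  1B -> 'B'

Decoded = AAAAAAAHHHHHB


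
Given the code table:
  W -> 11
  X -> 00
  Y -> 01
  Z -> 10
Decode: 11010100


Decoding:
11 -> W
01 -> Y
01 -> Y
00 -> X


Result: WYYX


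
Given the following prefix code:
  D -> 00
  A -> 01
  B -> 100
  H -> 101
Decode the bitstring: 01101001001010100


Decoding step by step:
Bits 01 -> A
Bits 101 -> H
Bits 00 -> D
Bits 100 -> B
Bits 101 -> H
Bits 01 -> A
Bits 00 -> D


Decoded message: AHDBHAD


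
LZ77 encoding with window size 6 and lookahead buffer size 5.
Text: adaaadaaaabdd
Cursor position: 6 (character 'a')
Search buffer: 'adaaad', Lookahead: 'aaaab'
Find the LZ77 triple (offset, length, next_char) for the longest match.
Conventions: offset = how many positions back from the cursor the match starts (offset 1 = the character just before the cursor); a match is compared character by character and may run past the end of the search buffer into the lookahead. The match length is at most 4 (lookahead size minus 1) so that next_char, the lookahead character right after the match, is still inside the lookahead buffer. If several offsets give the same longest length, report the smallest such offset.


Try each offset into the search buffer:
  offset=1 (pos 5, char 'd'): match length 0
  offset=2 (pos 4, char 'a'): match length 1
  offset=3 (pos 3, char 'a'): match length 2
  offset=4 (pos 2, char 'a'): match length 3
  offset=5 (pos 1, char 'd'): match length 0
  offset=6 (pos 0, char 'a'): match length 1
Longest match has length 3 at offset 4.
next_char = character at position 6 + 3 = 9 -> 'a'

Best match: offset=4, length=3 (matching 'aaa' starting at position 2)
LZ77 triple: (4, 3, 'a')


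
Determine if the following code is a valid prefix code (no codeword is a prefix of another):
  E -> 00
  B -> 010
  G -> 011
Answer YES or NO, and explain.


Checking each pair (does one codeword prefix another?):
  E='00' vs B='010': no prefix
  E='00' vs G='011': no prefix
  B='010' vs E='00': no prefix
  B='010' vs G='011': no prefix
  G='011' vs E='00': no prefix
  G='011' vs B='010': no prefix
No violation found over all pairs.

YES -- this is a valid prefix code. No codeword is a prefix of any other codeword.


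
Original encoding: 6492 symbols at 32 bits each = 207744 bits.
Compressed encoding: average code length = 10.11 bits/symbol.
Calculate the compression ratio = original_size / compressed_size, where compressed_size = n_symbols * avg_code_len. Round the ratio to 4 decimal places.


original_size = n_symbols * orig_bits = 6492 * 32 = 207744 bits
compressed_size = n_symbols * avg_code_len = 6492 * 10.11 = 65634.12 bits
ratio = original_size / compressed_size = 207744 / 65634.12 = 3.1652

Compression ratio = 3.1652


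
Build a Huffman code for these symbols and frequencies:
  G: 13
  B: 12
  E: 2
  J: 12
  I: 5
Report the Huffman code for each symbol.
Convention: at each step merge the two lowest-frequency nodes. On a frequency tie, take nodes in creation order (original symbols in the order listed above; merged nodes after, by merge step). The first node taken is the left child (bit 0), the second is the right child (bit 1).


Huffman tree construction:
Step 1: Merge E(2) + I(5) = 7
Step 2: Merge (E+I)(7) + B(12) = 19
Step 3: Merge J(12) + G(13) = 25
Step 4: Merge ((E+I)+B)(19) + (J+G)(25) = 44
Read each symbol's code off the tree from the root (left child = 0, right child = 1).

Codes:
  G: 11 (length 2)
  B: 01 (length 2)
  E: 000 (length 3)
  J: 10 (length 2)
  I: 001 (length 3)
Average code length: 95/44 = 2.1591 bits/symbol


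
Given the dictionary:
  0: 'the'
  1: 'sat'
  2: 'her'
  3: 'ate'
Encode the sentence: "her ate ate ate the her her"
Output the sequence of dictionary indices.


Look up each word in the dictionary:
  'her' -> 2
  'ate' -> 3
  'ate' -> 3
  'ate' -> 3
  'the' -> 0
  'her' -> 2
  'her' -> 2

Encoded: [2, 3, 3, 3, 0, 2, 2]


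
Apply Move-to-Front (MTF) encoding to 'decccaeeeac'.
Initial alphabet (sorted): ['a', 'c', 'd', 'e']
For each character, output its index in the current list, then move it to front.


MTF encoding:
'd': index 2 in ['a', 'c', 'd', 'e'] -> ['d', 'a', 'c', 'e']
'e': index 3 in ['d', 'a', 'c', 'e'] -> ['e', 'd', 'a', 'c']
'c': index 3 in ['e', 'd', 'a', 'c'] -> ['c', 'e', 'd', 'a']
'c': index 0 in ['c', 'e', 'd', 'a'] -> ['c', 'e', 'd', 'a']
'c': index 0 in ['c', 'e', 'd', 'a'] -> ['c', 'e', 'd', 'a']
'a': index 3 in ['c', 'e', 'd', 'a'] -> ['a', 'c', 'e', 'd']
'e': index 2 in ['a', 'c', 'e', 'd'] -> ['e', 'a', 'c', 'd']
'e': index 0 in ['e', 'a', 'c', 'd'] -> ['e', 'a', 'c', 'd']
'e': index 0 in ['e', 'a', 'c', 'd'] -> ['e', 'a', 'c', 'd']
'a': index 1 in ['e', 'a', 'c', 'd'] -> ['a', 'e', 'c', 'd']
'c': index 2 in ['a', 'e', 'c', 'd'] -> ['c', 'a', 'e', 'd']


Output: [2, 3, 3, 0, 0, 3, 2, 0, 0, 1, 2]


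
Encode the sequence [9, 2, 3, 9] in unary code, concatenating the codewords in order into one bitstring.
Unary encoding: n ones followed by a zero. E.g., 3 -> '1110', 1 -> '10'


Encode each number as n ones followed by a terminating 0:
  9 -> 1111111110 (10 bits)
  2 -> 110 (3 bits)
  3 -> 1110 (4 bits)
  9 -> 1111111110 (10 bits)
Total length = 10 + 3 + 4 + 10 = 27 bits.

Unary([9, 2, 3, 9]) = 111111111011011101111111110 (27 bits)


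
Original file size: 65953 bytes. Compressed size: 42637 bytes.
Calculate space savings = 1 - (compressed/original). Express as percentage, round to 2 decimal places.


ratio = compressed/original = 42637/65953 = 0.646476
savings = 1 - ratio = 1 - 0.646476 = 0.353524
as a percentage: 0.353524 * 100 = 35.35%

Space savings = 1 - 42637/65953 = 35.35%


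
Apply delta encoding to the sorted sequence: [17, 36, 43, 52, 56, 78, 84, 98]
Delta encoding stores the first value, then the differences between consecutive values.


First value: 17
Deltas:
  36 - 17 = 19
  43 - 36 = 7
  52 - 43 = 9
  56 - 52 = 4
  78 - 56 = 22
  84 - 78 = 6
  98 - 84 = 14


Delta encoded: [17, 19, 7, 9, 4, 22, 6, 14]


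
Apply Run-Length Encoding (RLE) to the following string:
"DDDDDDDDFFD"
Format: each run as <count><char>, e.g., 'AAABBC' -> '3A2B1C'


Scanning runs left to right:
  i=0: run of 'D' x 8 -> '8D'
  i=8: run of 'F' x 2 -> '2F'
  i=10: run of 'D' x 1 -> '1D'

RLE = 8D2F1D


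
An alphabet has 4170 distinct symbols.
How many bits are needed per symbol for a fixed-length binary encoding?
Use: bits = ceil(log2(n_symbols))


log2(4170) = 12.0258
Bracket: 2^12 = 4096 < 4170 <= 2^13 = 8192
So ceil(log2(4170)) = 13

bits = ceil(log2(4170)) = ceil(12.0258) = 13 bits


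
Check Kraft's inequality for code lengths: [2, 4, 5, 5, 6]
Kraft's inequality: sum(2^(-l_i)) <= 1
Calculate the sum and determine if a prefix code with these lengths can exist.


Sum = 2^(-2) + 2^(-4) + 2^(-5) + 2^(-5) + 2^(-6)
    = 0.25 + 0.0625 + 0.03125 + 0.03125 + 0.015625
    = 25/64 = 0.390625
Since 0.390625 <= 1, Kraft's inequality IS satisfied.
A prefix code with these lengths CAN exist.

Kraft sum = 0.390625. Satisfied.


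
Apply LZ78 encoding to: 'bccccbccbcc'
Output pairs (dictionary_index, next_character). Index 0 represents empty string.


LZ78 encoding steps:
Dictionary: {0: ''}
Step 1: w='' (idx 0), next='b' -> output (0, 'b'), add 'b' as idx 1
Step 2: w='' (idx 0), next='c' -> output (0, 'c'), add 'c' as idx 2
Step 3: w='c' (idx 2), next='c' -> output (2, 'c'), add 'cc' as idx 3
Step 4: w='c' (idx 2), next='b' -> output (2, 'b'), add 'cb' as idx 4
Step 5: w='cc' (idx 3), next='b' -> output (3, 'b'), add 'ccb' as idx 5
Step 6: w='cc' (idx 3), end of input -> output (3, '')


Encoded: [(0, 'b'), (0, 'c'), (2, 'c'), (2, 'b'), (3, 'b'), (3, '')]


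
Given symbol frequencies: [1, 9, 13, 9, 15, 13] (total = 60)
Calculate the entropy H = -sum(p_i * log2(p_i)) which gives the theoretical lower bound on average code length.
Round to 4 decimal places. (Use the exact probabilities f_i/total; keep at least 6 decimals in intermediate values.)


Per-symbol terms -p_i * log2(p_i) with p_i = f_i/60:
  p = 1/60 = 0.016667: log2(p) = -5.906891, -p*log2(p) = 0.098448
  p = 9/60 = 0.150000: log2(p) = -2.736966, -p*log2(p) = 0.410545
  p = 13/60 = 0.216667: log2(p) = -2.206451, -p*log2(p) = 0.478064
  p = 9/60 = 0.150000: log2(p) = -2.736966, -p*log2(p) = 0.410545
  p = 15/60 = 0.250000: log2(p) = -2.000000, -p*log2(p) = 0.500000
  p = 13/60 = 0.216667: log2(p) = -2.206451, -p*log2(p) = 0.478064
H = 0.098448 + 0.410545 + 0.478064 + 0.410545 + 0.500000 + 0.478064 = 2.375666

H = 2.3757 bits/symbol


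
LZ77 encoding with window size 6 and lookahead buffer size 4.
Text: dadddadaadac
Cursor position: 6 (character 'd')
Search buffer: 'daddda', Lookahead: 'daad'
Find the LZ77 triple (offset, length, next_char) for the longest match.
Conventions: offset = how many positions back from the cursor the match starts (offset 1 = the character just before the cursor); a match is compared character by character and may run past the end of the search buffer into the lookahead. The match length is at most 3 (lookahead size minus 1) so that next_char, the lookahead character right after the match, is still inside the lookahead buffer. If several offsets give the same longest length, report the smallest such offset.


Try each offset into the search buffer:
  offset=1 (pos 5, char 'a'): match length 0
  offset=2 (pos 4, char 'd'): match length 2
  offset=3 (pos 3, char 'd'): match length 1
  offset=4 (pos 2, char 'd'): match length 1
  offset=5 (pos 1, char 'a'): match length 0
  offset=6 (pos 0, char 'd'): match length 2
Longest match has length 2, found at offsets 2, 6; take the smallest, offset 2.
next_char = character at position 6 + 2 = 8 -> 'a'

Best match: offset=2, length=2 (matching 'da' starting at position 4)
LZ77 triple: (2, 2, 'a')


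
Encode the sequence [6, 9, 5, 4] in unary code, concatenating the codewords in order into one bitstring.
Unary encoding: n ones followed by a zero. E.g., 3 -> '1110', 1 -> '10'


Encode each number as n ones followed by a terminating 0:
  6 -> 1111110 (7 bits)
  9 -> 1111111110 (10 bits)
  5 -> 111110 (6 bits)
  4 -> 11110 (5 bits)
Total length = 7 + 10 + 6 + 5 = 28 bits.

Unary([6, 9, 5, 4]) = 1111110111111111011111011110 (28 bits)


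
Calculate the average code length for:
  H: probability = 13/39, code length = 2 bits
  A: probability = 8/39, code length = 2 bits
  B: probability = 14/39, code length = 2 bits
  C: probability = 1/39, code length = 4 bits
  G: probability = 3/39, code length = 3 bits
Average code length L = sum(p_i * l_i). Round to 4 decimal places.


Weighted contributions p_i * l_i:
  H: (13/39) * 2 = 26/39
  A: (8/39) * 2 = 16/39
  B: (14/39) * 2 = 28/39
  C: (1/39) * 4 = 4/39
  G: (3/39) * 3 = 9/39
Sum = (26 + 16 + 28 + 4 + 9)/39 = 83/39

L = 83/39 = 2.1282 bits/symbol


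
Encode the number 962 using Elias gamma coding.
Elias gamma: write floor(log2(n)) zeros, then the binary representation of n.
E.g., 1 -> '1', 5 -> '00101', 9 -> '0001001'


num_bits = floor(log2(962)) + 1 = 10
leading_zeros = num_bits - 1 = 9
binary(962) = 1111000010

Elias gamma(962) = '000000000' + '1111000010' = 0000000001111000010 (19 bits)


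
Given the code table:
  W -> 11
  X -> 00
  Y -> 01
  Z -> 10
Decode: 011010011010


Decoding:
01 -> Y
10 -> Z
10 -> Z
01 -> Y
10 -> Z
10 -> Z


Result: YZZYZZ


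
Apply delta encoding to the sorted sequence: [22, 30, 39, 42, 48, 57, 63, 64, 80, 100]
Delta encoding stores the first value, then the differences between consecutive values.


First value: 22
Deltas:
  30 - 22 = 8
  39 - 30 = 9
  42 - 39 = 3
  48 - 42 = 6
  57 - 48 = 9
  63 - 57 = 6
  64 - 63 = 1
  80 - 64 = 16
  100 - 80 = 20


Delta encoded: [22, 8, 9, 3, 6, 9, 6, 1, 16, 20]


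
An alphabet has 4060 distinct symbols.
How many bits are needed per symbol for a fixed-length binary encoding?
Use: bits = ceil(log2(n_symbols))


log2(4060) = 11.9873
Bracket: 2^11 = 2048 < 4060 <= 2^12 = 4096
So ceil(log2(4060)) = 12

bits = ceil(log2(4060)) = ceil(11.9873) = 12 bits


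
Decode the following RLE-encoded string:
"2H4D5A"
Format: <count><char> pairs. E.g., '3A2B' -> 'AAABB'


Expanding each <count><char> pair:
  2H -> 'HH'
  4D -> 'DDDD'
  5A -> 'AAAAA'

Decoded = HHDDDDAAAAA


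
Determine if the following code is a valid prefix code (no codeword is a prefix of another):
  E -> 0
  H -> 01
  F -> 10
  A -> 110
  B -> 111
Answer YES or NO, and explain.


Checking each pair (does one codeword prefix another?):
  E='0' vs H='01': prefix -- VIOLATION

NO -- this is NOT a valid prefix code. E (0) is a prefix of H (01).


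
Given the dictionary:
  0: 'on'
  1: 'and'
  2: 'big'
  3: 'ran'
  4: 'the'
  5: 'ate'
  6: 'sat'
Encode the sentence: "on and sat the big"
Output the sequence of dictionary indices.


Look up each word in the dictionary:
  'on' -> 0
  'and' -> 1
  'sat' -> 6
  'the' -> 4
  'big' -> 2

Encoded: [0, 1, 6, 4, 2]


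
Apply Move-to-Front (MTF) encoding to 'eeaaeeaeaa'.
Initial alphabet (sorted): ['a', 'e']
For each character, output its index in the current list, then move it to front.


MTF encoding:
'e': index 1 in ['a', 'e'] -> ['e', 'a']
'e': index 0 in ['e', 'a'] -> ['e', 'a']
'a': index 1 in ['e', 'a'] -> ['a', 'e']
'a': index 0 in ['a', 'e'] -> ['a', 'e']
'e': index 1 in ['a', 'e'] -> ['e', 'a']
'e': index 0 in ['e', 'a'] -> ['e', 'a']
'a': index 1 in ['e', 'a'] -> ['a', 'e']
'e': index 1 in ['a', 'e'] -> ['e', 'a']
'a': index 1 in ['e', 'a'] -> ['a', 'e']
'a': index 0 in ['a', 'e'] -> ['a', 'e']


Output: [1, 0, 1, 0, 1, 0, 1, 1, 1, 0]


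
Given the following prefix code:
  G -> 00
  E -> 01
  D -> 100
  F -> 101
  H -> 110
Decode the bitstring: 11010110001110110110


Decoding step by step:
Bits 110 -> H
Bits 101 -> F
Bits 100 -> D
Bits 01 -> E
Bits 110 -> H
Bits 110 -> H
Bits 110 -> H


Decoded message: HFDEHHH


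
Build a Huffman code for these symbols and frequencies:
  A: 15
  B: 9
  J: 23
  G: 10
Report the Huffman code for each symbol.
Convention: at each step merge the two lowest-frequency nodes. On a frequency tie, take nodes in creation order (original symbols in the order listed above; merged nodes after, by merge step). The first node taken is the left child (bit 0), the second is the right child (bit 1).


Huffman tree construction:
Step 1: Merge B(9) + G(10) = 19
Step 2: Merge A(15) + (B+G)(19) = 34
Step 3: Merge J(23) + (A+(B+G))(34) = 57
Read each symbol's code off the tree from the root (left child = 0, right child = 1).

Codes:
  A: 10 (length 2)
  B: 110 (length 3)
  J: 0 (length 1)
  G: 111 (length 3)
Average code length: 110/57 = 1.9298 bits/symbol


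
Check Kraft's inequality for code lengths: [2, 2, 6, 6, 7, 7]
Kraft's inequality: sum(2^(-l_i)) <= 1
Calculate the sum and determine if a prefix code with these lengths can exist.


Sum = 2^(-2) + 2^(-2) + 2^(-6) + 2^(-6) + 2^(-7) + 2^(-7)
    = 0.25 + 0.25 + 0.015625 + 0.015625 + 0.0078125 + 0.0078125
    = 70/128 = 0.546875
Since 0.546875 <= 1, Kraft's inequality IS satisfied.
A prefix code with these lengths CAN exist.

Kraft sum = 0.546875. Satisfied.


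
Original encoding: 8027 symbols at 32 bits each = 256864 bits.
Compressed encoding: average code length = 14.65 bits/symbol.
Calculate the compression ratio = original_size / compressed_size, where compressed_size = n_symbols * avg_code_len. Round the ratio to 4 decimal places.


original_size = n_symbols * orig_bits = 8027 * 32 = 256864 bits
compressed_size = n_symbols * avg_code_len = 8027 * 14.65 = 117595.55 bits
ratio = original_size / compressed_size = 256864 / 117595.55 = 2.1843

Compression ratio = 2.1843


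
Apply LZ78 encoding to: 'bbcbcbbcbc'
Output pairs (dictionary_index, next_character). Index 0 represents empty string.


LZ78 encoding steps:
Dictionary: {0: ''}
Step 1: w='' (idx 0), next='b' -> output (0, 'b'), add 'b' as idx 1
Step 2: w='b' (idx 1), next='c' -> output (1, 'c'), add 'bc' as idx 2
Step 3: w='bc' (idx 2), next='b' -> output (2, 'b'), add 'bcb' as idx 3
Step 4: w='bcb' (idx 3), next='c' -> output (3, 'c'), add 'bcbc' as idx 4


Encoded: [(0, 'b'), (1, 'c'), (2, 'b'), (3, 'c')]


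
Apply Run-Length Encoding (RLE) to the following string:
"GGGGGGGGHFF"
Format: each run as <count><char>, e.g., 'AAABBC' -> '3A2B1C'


Scanning runs left to right:
  i=0: run of 'G' x 8 -> '8G'
  i=8: run of 'H' x 1 -> '1H'
  i=9: run of 'F' x 2 -> '2F'

RLE = 8G1H2F


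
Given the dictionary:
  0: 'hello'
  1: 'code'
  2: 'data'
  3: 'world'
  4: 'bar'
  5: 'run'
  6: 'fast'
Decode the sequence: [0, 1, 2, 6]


Look up each index in the dictionary:
  0 -> 'hello'
  1 -> 'code'
  2 -> 'data'
  6 -> 'fast'

Decoded: "hello code data fast"


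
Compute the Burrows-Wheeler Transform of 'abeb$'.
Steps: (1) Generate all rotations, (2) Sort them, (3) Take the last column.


Rotations (sorted):
  0: $abeb -> last char: b
  1: abeb$ -> last char: $
  2: b$abe -> last char: e
  3: beb$a -> last char: a
  4: eb$ab -> last char: b


BWT = b$eab


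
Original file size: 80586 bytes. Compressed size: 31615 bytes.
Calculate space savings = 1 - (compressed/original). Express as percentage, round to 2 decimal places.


ratio = compressed/original = 31615/80586 = 0.392314
savings = 1 - ratio = 1 - 0.392314 = 0.607686
as a percentage: 0.607686 * 100 = 60.77%

Space savings = 1 - 31615/80586 = 60.77%


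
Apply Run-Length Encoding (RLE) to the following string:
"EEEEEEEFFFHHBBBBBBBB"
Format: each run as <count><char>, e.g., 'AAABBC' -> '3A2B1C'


Scanning runs left to right:
  i=0: run of 'E' x 7 -> '7E'
  i=7: run of 'F' x 3 -> '3F'
  i=10: run of 'H' x 2 -> '2H'
  i=12: run of 'B' x 8 -> '8B'

RLE = 7E3F2H8B


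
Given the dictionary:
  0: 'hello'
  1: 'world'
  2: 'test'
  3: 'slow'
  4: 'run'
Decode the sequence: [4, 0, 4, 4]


Look up each index in the dictionary:
  4 -> 'run'
  0 -> 'hello'
  4 -> 'run'
  4 -> 'run'

Decoded: "run hello run run"


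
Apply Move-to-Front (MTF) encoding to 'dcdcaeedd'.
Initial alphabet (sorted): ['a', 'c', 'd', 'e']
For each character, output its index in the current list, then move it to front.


MTF encoding:
'd': index 2 in ['a', 'c', 'd', 'e'] -> ['d', 'a', 'c', 'e']
'c': index 2 in ['d', 'a', 'c', 'e'] -> ['c', 'd', 'a', 'e']
'd': index 1 in ['c', 'd', 'a', 'e'] -> ['d', 'c', 'a', 'e']
'c': index 1 in ['d', 'c', 'a', 'e'] -> ['c', 'd', 'a', 'e']
'a': index 2 in ['c', 'd', 'a', 'e'] -> ['a', 'c', 'd', 'e']
'e': index 3 in ['a', 'c', 'd', 'e'] -> ['e', 'a', 'c', 'd']
'e': index 0 in ['e', 'a', 'c', 'd'] -> ['e', 'a', 'c', 'd']
'd': index 3 in ['e', 'a', 'c', 'd'] -> ['d', 'e', 'a', 'c']
'd': index 0 in ['d', 'e', 'a', 'c'] -> ['d', 'e', 'a', 'c']


Output: [2, 2, 1, 1, 2, 3, 0, 3, 0]


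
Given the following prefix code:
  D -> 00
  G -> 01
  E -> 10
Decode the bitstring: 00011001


Decoding step by step:
Bits 00 -> D
Bits 01 -> G
Bits 10 -> E
Bits 01 -> G


Decoded message: DGEG


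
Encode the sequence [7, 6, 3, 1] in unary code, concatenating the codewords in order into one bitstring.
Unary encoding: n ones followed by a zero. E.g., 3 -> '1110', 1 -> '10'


Encode each number as n ones followed by a terminating 0:
  7 -> 11111110 (8 bits)
  6 -> 1111110 (7 bits)
  3 -> 1110 (4 bits)
  1 -> 10 (2 bits)
Total length = 8 + 7 + 4 + 2 = 21 bits.

Unary([7, 6, 3, 1]) = 111111101111110111010 (21 bits)


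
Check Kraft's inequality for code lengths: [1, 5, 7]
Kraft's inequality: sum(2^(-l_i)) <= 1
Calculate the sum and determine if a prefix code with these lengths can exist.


Sum = 2^(-1) + 2^(-5) + 2^(-7)
    = 0.5 + 0.03125 + 0.0078125
    = 69/128 = 0.5390625
Since 0.5390625 <= 1, Kraft's inequality IS satisfied.
A prefix code with these lengths CAN exist.

Kraft sum = 0.5390625. Satisfied.


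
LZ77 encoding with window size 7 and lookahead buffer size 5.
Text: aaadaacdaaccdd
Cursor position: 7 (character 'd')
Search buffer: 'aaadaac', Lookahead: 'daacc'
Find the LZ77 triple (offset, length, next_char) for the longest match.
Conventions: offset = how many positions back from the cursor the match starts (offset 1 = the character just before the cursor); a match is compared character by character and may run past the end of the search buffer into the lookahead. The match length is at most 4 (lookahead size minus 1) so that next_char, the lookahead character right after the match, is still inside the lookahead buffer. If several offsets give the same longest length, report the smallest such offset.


Try each offset into the search buffer:
  offset=1 (pos 6, char 'c'): match length 0
  offset=2 (pos 5, char 'a'): match length 0
  offset=3 (pos 4, char 'a'): match length 0
  offset=4 (pos 3, char 'd'): match length 4
  offset=5 (pos 2, char 'a'): match length 0
  offset=6 (pos 1, char 'a'): match length 0
  offset=7 (pos 0, char 'a'): match length 0
Longest match has length 4 at offset 4.
next_char = character at position 7 + 4 = 11 -> 'c'

Best match: offset=4, length=4 (matching 'daac' starting at position 3)
LZ77 triple: (4, 4, 'c')


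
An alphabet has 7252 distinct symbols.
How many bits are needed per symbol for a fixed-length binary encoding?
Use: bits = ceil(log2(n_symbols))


log2(7252) = 12.8242
Bracket: 2^12 = 4096 < 7252 <= 2^13 = 8192
So ceil(log2(7252)) = 13

bits = ceil(log2(7252)) = ceil(12.8242) = 13 bits


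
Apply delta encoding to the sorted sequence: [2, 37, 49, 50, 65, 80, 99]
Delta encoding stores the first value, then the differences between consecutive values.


First value: 2
Deltas:
  37 - 2 = 35
  49 - 37 = 12
  50 - 49 = 1
  65 - 50 = 15
  80 - 65 = 15
  99 - 80 = 19


Delta encoded: [2, 35, 12, 1, 15, 15, 19]


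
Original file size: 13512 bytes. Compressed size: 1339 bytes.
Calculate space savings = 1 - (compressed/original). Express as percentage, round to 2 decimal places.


ratio = compressed/original = 1339/13512 = 0.099097
savings = 1 - ratio = 1 - 0.099097 = 0.900903
as a percentage: 0.900903 * 100 = 90.09%

Space savings = 1 - 1339/13512 = 90.09%


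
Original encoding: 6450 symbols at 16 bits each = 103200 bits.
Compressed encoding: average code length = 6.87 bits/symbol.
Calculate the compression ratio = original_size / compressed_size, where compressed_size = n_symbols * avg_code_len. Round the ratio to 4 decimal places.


original_size = n_symbols * orig_bits = 6450 * 16 = 103200 bits
compressed_size = n_symbols * avg_code_len = 6450 * 6.87 = 44311.5 bits
ratio = original_size / compressed_size = 103200 / 44311.5 = 2.329

Compression ratio = 2.329


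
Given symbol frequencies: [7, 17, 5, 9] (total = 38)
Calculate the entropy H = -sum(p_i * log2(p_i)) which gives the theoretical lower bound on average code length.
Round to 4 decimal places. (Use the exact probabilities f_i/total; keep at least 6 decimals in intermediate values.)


Per-symbol terms -p_i * log2(p_i) with p_i = f_i/38:
  p = 7/38 = 0.184211: log2(p) = -2.440573, -p*log2(p) = 0.449579
  p = 17/38 = 0.447368: log2(p) = -1.160465, -p*log2(p) = 0.519155
  p = 5/38 = 0.131579: log2(p) = -2.925999, -p*log2(p) = 0.385000
  p = 9/38 = 0.236842: log2(p) = -2.078003, -p*log2(p) = 0.492158
H = 0.449579 + 0.519155 + 0.385000 + 0.492158 = 1.845892

H = 1.8459 bits/symbol


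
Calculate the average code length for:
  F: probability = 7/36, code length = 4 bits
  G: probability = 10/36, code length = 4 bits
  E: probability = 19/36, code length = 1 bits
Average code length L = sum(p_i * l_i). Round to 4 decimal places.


Weighted contributions p_i * l_i:
  F: (7/36) * 4 = 28/36
  G: (10/36) * 4 = 40/36
  E: (19/36) * 1 = 19/36
Sum = (28 + 40 + 19)/36 = 87/36

L = 87/36 = 2.4167 bits/symbol


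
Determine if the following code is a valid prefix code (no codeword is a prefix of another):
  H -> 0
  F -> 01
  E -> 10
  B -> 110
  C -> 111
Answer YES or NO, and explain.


Checking each pair (does one codeword prefix another?):
  H='0' vs F='01': prefix -- VIOLATION

NO -- this is NOT a valid prefix code. H (0) is a prefix of F (01).


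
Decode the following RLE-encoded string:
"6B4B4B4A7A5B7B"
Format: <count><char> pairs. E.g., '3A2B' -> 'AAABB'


Expanding each <count><char> pair:
  6B -> 'BBBBBB'
  4B -> 'BBBB'
  4B -> 'BBBB'
  4A -> 'AAAA'
  7A -> 'AAAAAAA'
  5B -> 'BBBBB'
  7B -> 'BBBBBBB'

Decoded = BBBBBBBBBBBBBBAAAAAAAAAAABBBBBBBBBBBB


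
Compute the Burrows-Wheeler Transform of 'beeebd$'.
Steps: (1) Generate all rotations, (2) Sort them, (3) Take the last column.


Rotations (sorted):
  0: $beeebd -> last char: d
  1: bd$beee -> last char: e
  2: beeebd$ -> last char: $
  3: d$beeeb -> last char: b
  4: ebd$bee -> last char: e
  5: eebd$be -> last char: e
  6: eeebd$b -> last char: b


BWT = de$beeb


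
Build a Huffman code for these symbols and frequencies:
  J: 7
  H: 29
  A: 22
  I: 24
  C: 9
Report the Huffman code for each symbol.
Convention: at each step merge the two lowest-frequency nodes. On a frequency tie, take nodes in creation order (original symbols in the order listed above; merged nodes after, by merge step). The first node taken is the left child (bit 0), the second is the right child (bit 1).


Huffman tree construction:
Step 1: Merge J(7) + C(9) = 16
Step 2: Merge (J+C)(16) + A(22) = 38
Step 3: Merge I(24) + H(29) = 53
Step 4: Merge ((J+C)+A)(38) + (I+H)(53) = 91
Read each symbol's code off the tree from the root (left child = 0, right child = 1).

Codes:
  J: 000 (length 3)
  H: 11 (length 2)
  A: 01 (length 2)
  I: 10 (length 2)
  C: 001 (length 3)
Average code length: 198/91 = 2.1758 bits/symbol


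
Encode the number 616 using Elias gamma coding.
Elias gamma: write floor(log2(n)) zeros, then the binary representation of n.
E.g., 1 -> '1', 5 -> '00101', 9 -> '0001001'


num_bits = floor(log2(616)) + 1 = 10
leading_zeros = num_bits - 1 = 9
binary(616) = 1001101000

Elias gamma(616) = '000000000' + '1001101000' = 0000000001001101000 (19 bits)


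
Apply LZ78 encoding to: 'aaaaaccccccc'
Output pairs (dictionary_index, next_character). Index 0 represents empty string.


LZ78 encoding steps:
Dictionary: {0: ''}
Step 1: w='' (idx 0), next='a' -> output (0, 'a'), add 'a' as idx 1
Step 2: w='a' (idx 1), next='a' -> output (1, 'a'), add 'aa' as idx 2
Step 3: w='aa' (idx 2), next='c' -> output (2, 'c'), add 'aac' as idx 3
Step 4: w='' (idx 0), next='c' -> output (0, 'c'), add 'c' as idx 4
Step 5: w='c' (idx 4), next='c' -> output (4, 'c'), add 'cc' as idx 5
Step 6: w='cc' (idx 5), next='c' -> output (5, 'c'), add 'ccc' as idx 6


Encoded: [(0, 'a'), (1, 'a'), (2, 'c'), (0, 'c'), (4, 'c'), (5, 'c')]


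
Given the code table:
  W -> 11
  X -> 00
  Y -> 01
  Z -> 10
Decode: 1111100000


Decoding:
11 -> W
11 -> W
10 -> Z
00 -> X
00 -> X


Result: WWZXX


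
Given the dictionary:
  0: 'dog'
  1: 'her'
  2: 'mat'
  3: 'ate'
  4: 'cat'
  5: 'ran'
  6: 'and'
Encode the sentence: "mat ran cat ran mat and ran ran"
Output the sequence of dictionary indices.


Look up each word in the dictionary:
  'mat' -> 2
  'ran' -> 5
  'cat' -> 4
  'ran' -> 5
  'mat' -> 2
  'and' -> 6
  'ran' -> 5
  'ran' -> 5

Encoded: [2, 5, 4, 5, 2, 6, 5, 5]


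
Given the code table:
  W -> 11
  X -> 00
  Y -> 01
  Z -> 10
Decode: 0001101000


Decoding:
00 -> X
01 -> Y
10 -> Z
10 -> Z
00 -> X


Result: XYZZX


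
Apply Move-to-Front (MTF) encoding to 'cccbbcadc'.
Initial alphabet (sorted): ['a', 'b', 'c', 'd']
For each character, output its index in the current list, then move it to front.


MTF encoding:
'c': index 2 in ['a', 'b', 'c', 'd'] -> ['c', 'a', 'b', 'd']
'c': index 0 in ['c', 'a', 'b', 'd'] -> ['c', 'a', 'b', 'd']
'c': index 0 in ['c', 'a', 'b', 'd'] -> ['c', 'a', 'b', 'd']
'b': index 2 in ['c', 'a', 'b', 'd'] -> ['b', 'c', 'a', 'd']
'b': index 0 in ['b', 'c', 'a', 'd'] -> ['b', 'c', 'a', 'd']
'c': index 1 in ['b', 'c', 'a', 'd'] -> ['c', 'b', 'a', 'd']
'a': index 2 in ['c', 'b', 'a', 'd'] -> ['a', 'c', 'b', 'd']
'd': index 3 in ['a', 'c', 'b', 'd'] -> ['d', 'a', 'c', 'b']
'c': index 2 in ['d', 'a', 'c', 'b'] -> ['c', 'd', 'a', 'b']


Output: [2, 0, 0, 2, 0, 1, 2, 3, 2]


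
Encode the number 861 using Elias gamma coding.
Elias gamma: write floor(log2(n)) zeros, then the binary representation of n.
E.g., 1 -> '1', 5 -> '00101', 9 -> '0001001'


num_bits = floor(log2(861)) + 1 = 10
leading_zeros = num_bits - 1 = 9
binary(861) = 1101011101

Elias gamma(861) = '000000000' + '1101011101' = 0000000001101011101 (19 bits)


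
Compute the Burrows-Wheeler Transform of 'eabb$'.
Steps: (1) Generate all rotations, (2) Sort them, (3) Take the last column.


Rotations (sorted):
  0: $eabb -> last char: b
  1: abb$e -> last char: e
  2: b$eab -> last char: b
  3: bb$ea -> last char: a
  4: eabb$ -> last char: $


BWT = beba$


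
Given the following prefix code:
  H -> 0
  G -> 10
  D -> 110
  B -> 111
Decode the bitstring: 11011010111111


Decoding step by step:
Bits 110 -> D
Bits 110 -> D
Bits 10 -> G
Bits 111 -> B
Bits 111 -> B


Decoded message: DDGBB


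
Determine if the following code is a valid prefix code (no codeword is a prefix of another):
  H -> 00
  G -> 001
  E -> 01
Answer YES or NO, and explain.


Checking each pair (does one codeword prefix another?):
  H='00' vs G='001': prefix -- VIOLATION

NO -- this is NOT a valid prefix code. H (00) is a prefix of G (001).


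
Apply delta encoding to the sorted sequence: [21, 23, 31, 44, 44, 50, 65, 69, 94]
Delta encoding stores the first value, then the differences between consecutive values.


First value: 21
Deltas:
  23 - 21 = 2
  31 - 23 = 8
  44 - 31 = 13
  44 - 44 = 0
  50 - 44 = 6
  65 - 50 = 15
  69 - 65 = 4
  94 - 69 = 25


Delta encoded: [21, 2, 8, 13, 0, 6, 15, 4, 25]


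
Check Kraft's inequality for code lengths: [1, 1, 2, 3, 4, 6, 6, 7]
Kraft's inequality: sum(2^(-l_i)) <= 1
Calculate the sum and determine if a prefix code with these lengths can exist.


Sum = 2^(-1) + 2^(-1) + 2^(-2) + 2^(-3) + 2^(-4) + 2^(-6) + 2^(-6) + 2^(-7)
    = 0.5 + 0.5 + 0.25 + 0.125 + 0.0625 + 0.015625 + 0.015625 + 0.0078125
    = 189/128 = 1.4765625
Since 1.4765625 > 1, Kraft's inequality is NOT satisfied.
A prefix code with these lengths CANNOT exist.

Kraft sum = 1.4765625. Not satisfied.


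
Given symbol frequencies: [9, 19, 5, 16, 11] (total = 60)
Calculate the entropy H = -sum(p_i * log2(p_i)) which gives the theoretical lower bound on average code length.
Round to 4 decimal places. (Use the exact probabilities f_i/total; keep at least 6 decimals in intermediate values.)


Per-symbol terms -p_i * log2(p_i) with p_i = f_i/60:
  p = 9/60 = 0.150000: log2(p) = -2.736966, -p*log2(p) = 0.410545
  p = 19/60 = 0.316667: log2(p) = -1.658963, -p*log2(p) = 0.525338
  p = 5/60 = 0.083333: log2(p) = -3.584963, -p*log2(p) = 0.298747
  p = 16/60 = 0.266667: log2(p) = -1.906891, -p*log2(p) = 0.508504
  p = 11/60 = 0.183333: log2(p) = -2.447459, -p*log2(p) = 0.448701
H = 0.410545 + 0.525338 + 0.298747 + 0.508504 + 0.448701 = 2.191835

H = 2.1918 bits/symbol


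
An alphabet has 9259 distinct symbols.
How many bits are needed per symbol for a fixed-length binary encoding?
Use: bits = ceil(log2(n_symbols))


log2(9259) = 13.1766
Bracket: 2^13 = 8192 < 9259 <= 2^14 = 16384
So ceil(log2(9259)) = 14

bits = ceil(log2(9259)) = ceil(13.1766) = 14 bits


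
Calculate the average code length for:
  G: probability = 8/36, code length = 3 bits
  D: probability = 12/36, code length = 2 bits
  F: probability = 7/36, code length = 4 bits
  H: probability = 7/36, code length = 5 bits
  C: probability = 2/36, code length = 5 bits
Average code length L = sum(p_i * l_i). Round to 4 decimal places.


Weighted contributions p_i * l_i:
  G: (8/36) * 3 = 24/36
  D: (12/36) * 2 = 24/36
  F: (7/36) * 4 = 28/36
  H: (7/36) * 5 = 35/36
  C: (2/36) * 5 = 10/36
Sum = (24 + 24 + 28 + 35 + 10)/36 = 121/36

L = 121/36 = 3.3611 bits/symbol


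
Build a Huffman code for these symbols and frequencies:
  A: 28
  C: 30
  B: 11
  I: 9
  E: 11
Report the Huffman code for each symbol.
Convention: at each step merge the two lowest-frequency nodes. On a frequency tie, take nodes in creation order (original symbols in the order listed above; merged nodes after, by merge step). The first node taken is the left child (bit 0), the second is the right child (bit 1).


Huffman tree construction:
Step 1: Merge I(9) + B(11) = 20
Step 2: Merge E(11) + (I+B)(20) = 31
Step 3: Merge A(28) + C(30) = 58
Step 4: Merge (E+(I+B))(31) + (A+C)(58) = 89
Read each symbol's code off the tree from the root (left child = 0, right child = 1).

Codes:
  A: 10 (length 2)
  C: 11 (length 2)
  B: 011 (length 3)
  I: 010 (length 3)
  E: 00 (length 2)
Average code length: 198/89 = 2.2247 bits/symbol


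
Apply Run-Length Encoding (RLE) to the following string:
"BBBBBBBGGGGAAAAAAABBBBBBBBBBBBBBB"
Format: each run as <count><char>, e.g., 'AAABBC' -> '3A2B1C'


Scanning runs left to right:
  i=0: run of 'B' x 7 -> '7B'
  i=7: run of 'G' x 4 -> '4G'
  i=11: run of 'A' x 7 -> '7A'
  i=18: run of 'B' x 15 -> '15B'

RLE = 7B4G7A15B


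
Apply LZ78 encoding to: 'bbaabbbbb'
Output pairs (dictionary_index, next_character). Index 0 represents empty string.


LZ78 encoding steps:
Dictionary: {0: ''}
Step 1: w='' (idx 0), next='b' -> output (0, 'b'), add 'b' as idx 1
Step 2: w='b' (idx 1), next='a' -> output (1, 'a'), add 'ba' as idx 2
Step 3: w='' (idx 0), next='a' -> output (0, 'a'), add 'a' as idx 3
Step 4: w='b' (idx 1), next='b' -> output (1, 'b'), add 'bb' as idx 4
Step 5: w='bb' (idx 4), next='b' -> output (4, 'b'), add 'bbb' as idx 5


Encoded: [(0, 'b'), (1, 'a'), (0, 'a'), (1, 'b'), (4, 'b')]


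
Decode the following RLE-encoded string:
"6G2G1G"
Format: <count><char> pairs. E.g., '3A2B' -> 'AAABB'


Expanding each <count><char> pair:
  6G -> 'GGGGGG'
  2G -> 'GG'
  1G -> 'G'

Decoded = GGGGGGGGG


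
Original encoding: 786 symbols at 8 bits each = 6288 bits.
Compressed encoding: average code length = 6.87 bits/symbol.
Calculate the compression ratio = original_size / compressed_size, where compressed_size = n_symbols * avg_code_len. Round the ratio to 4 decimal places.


original_size = n_symbols * orig_bits = 786 * 8 = 6288 bits
compressed_size = n_symbols * avg_code_len = 786 * 6.87 = 5399.82 bits
ratio = original_size / compressed_size = 6288 / 5399.82 = 1.1645

Compression ratio = 1.1645


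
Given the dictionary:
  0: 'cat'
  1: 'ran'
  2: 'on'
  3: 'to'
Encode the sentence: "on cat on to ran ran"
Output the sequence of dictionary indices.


Look up each word in the dictionary:
  'on' -> 2
  'cat' -> 0
  'on' -> 2
  'to' -> 3
  'ran' -> 1
  'ran' -> 1

Encoded: [2, 0, 2, 3, 1, 1]


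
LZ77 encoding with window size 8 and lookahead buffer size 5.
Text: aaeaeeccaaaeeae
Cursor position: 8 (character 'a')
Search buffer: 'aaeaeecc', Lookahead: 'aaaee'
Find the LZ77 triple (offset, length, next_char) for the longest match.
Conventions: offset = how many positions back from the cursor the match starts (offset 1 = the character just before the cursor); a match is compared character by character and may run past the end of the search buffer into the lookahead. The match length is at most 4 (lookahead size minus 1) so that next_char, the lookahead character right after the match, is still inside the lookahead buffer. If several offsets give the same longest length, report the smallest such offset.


Try each offset into the search buffer:
  offset=1 (pos 7, char 'c'): match length 0
  offset=2 (pos 6, char 'c'): match length 0
  offset=3 (pos 5, char 'e'): match length 0
  offset=4 (pos 4, char 'e'): match length 0
  offset=5 (pos 3, char 'a'): match length 1
  offset=6 (pos 2, char 'e'): match length 0
  offset=7 (pos 1, char 'a'): match length 1
  offset=8 (pos 0, char 'a'): match length 2
Longest match has length 2 at offset 8.
next_char = character at position 8 + 2 = 10 -> 'a'

Best match: offset=8, length=2 (matching 'aa' starting at position 0)
LZ77 triple: (8, 2, 'a')


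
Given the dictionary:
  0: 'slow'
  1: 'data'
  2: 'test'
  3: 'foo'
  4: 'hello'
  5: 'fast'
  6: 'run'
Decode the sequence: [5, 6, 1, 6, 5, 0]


Look up each index in the dictionary:
  5 -> 'fast'
  6 -> 'run'
  1 -> 'data'
  6 -> 'run'
  5 -> 'fast'
  0 -> 'slow'

Decoded: "fast run data run fast slow"


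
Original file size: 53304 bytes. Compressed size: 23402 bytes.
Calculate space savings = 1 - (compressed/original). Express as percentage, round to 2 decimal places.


ratio = compressed/original = 23402/53304 = 0.439029
savings = 1 - ratio = 1 - 0.439029 = 0.560971
as a percentage: 0.560971 * 100 = 56.1%

Space savings = 1 - 23402/53304 = 56.1%


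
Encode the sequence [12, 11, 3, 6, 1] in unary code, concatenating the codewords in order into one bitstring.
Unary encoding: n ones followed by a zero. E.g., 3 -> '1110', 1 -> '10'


Encode each number as n ones followed by a terminating 0:
  12 -> 1111111111110 (13 bits)
  11 -> 111111111110 (12 bits)
  3 -> 1110 (4 bits)
  6 -> 1111110 (7 bits)
  1 -> 10 (2 bits)
Total length = 13 + 12 + 4 + 7 + 2 = 38 bits.

Unary([12, 11, 3, 6, 1]) = 11111111111101111111111101110111111010 (38 bits)


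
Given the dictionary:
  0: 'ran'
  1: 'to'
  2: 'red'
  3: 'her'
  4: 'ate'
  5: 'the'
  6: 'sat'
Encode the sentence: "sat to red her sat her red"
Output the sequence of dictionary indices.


Look up each word in the dictionary:
  'sat' -> 6
  'to' -> 1
  'red' -> 2
  'her' -> 3
  'sat' -> 6
  'her' -> 3
  'red' -> 2

Encoded: [6, 1, 2, 3, 6, 3, 2]


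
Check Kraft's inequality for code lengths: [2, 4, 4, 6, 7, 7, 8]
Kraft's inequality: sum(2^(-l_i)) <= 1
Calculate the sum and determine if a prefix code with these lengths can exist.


Sum = 2^(-2) + 2^(-4) + 2^(-4) + 2^(-6) + 2^(-7) + 2^(-7) + 2^(-8)
    = 0.25 + 0.0625 + 0.0625 + 0.015625 + 0.0078125 + 0.0078125 + 0.00390625
    = 105/256 = 0.41015625
Since 0.41015625 <= 1, Kraft's inequality IS satisfied.
A prefix code with these lengths CAN exist.

Kraft sum = 0.41015625. Satisfied.


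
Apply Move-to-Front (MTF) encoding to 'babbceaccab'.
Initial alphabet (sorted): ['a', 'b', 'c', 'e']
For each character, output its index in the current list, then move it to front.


MTF encoding:
'b': index 1 in ['a', 'b', 'c', 'e'] -> ['b', 'a', 'c', 'e']
'a': index 1 in ['b', 'a', 'c', 'e'] -> ['a', 'b', 'c', 'e']
'b': index 1 in ['a', 'b', 'c', 'e'] -> ['b', 'a', 'c', 'e']
'b': index 0 in ['b', 'a', 'c', 'e'] -> ['b', 'a', 'c', 'e']
'c': index 2 in ['b', 'a', 'c', 'e'] -> ['c', 'b', 'a', 'e']
'e': index 3 in ['c', 'b', 'a', 'e'] -> ['e', 'c', 'b', 'a']
'a': index 3 in ['e', 'c', 'b', 'a'] -> ['a', 'e', 'c', 'b']
'c': index 2 in ['a', 'e', 'c', 'b'] -> ['c', 'a', 'e', 'b']
'c': index 0 in ['c', 'a', 'e', 'b'] -> ['c', 'a', 'e', 'b']
'a': index 1 in ['c', 'a', 'e', 'b'] -> ['a', 'c', 'e', 'b']
'b': index 3 in ['a', 'c', 'e', 'b'] -> ['b', 'a', 'c', 'e']


Output: [1, 1, 1, 0, 2, 3, 3, 2, 0, 1, 3]


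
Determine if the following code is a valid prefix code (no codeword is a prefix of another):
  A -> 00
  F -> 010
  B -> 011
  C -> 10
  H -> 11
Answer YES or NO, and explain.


Checking each pair (does one codeword prefix another?):
  A='00' vs F='010': no prefix
  A='00' vs B='011': no prefix
  A='00' vs C='10': no prefix
  A='00' vs H='11': no prefix
  F='010' vs A='00': no prefix
  F='010' vs B='011': no prefix
  F='010' vs C='10': no prefix
  F='010' vs H='11': no prefix
  B='011' vs A='00': no prefix
  B='011' vs F='010': no prefix
  B='011' vs C='10': no prefix
  B='011' vs H='11': no prefix
  C='10' vs A='00': no prefix
  C='10' vs F='010': no prefix
  C='10' vs B='011': no prefix
  C='10' vs H='11': no prefix
  H='11' vs A='00': no prefix
  H='11' vs F='010': no prefix
  H='11' vs B='011': no prefix
  H='11' vs C='10': no prefix
No violation found over all pairs.

YES -- this is a valid prefix code. No codeword is a prefix of any other codeword.
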